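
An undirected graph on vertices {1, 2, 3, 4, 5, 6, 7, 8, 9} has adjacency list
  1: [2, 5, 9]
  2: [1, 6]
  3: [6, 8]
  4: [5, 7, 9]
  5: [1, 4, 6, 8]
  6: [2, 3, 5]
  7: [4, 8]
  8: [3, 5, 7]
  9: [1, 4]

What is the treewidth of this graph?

A width-3 tree decomposition is:
Bags: B1 = {2, 3, 6, 8}  B2 = {2, 5, 6, 8}  B3 = {1, 2, 5, 8}  B4 = {1, 5, 7, 8}  B5 = {1, 4, 5, 7}  B6 = {1, 4, 7, 9}
Tree: B1–B2, B2–B3, B3–B4, B4–B5, B5–B6
Every bag has size at most 4, so the width is 4 − 1 = 3 and tw(G) ≤ 3. For the lower bound: the 4 vertex sets {2,3,6}, {8}, {5}, {1,4,7,9} are disjoint, each induces a connected subgraph, and every pair is joined by at least one edge of G. Contracting each set to a single vertex therefore yields K_{4} as a minor, and since treewidth is minor-monotone, tw(G) ≥ tw(K_{4}) = 3. Therefore the treewidth is 3.

3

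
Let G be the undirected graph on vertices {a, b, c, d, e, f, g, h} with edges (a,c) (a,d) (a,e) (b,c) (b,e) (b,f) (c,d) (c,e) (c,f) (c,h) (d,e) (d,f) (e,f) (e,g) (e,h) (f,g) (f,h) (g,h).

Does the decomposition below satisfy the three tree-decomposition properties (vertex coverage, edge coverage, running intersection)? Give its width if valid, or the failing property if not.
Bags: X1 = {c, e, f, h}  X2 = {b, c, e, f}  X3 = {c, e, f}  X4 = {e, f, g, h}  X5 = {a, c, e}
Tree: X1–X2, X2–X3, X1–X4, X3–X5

No — vertex d appears in no bag.

A tree decomposition must satisfy three properties: every vertex lies in some bag; for every edge, both endpoints lie together in some bag; and for every vertex, the bags containing it form a connected subtree. Here vertex d appears in no bag, so the decomposition is invalid.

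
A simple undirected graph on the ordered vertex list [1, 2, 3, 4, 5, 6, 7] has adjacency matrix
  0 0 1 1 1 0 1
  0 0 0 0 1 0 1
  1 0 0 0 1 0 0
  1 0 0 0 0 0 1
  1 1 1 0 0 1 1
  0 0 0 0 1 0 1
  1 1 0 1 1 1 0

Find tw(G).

2

A width-2 tree decomposition is:
Bags: B1 = {2, 5, 7}  B2 = {1, 5, 7}  B3 = {1, 4, 7}  B4 = {1, 3, 5}  B5 = {5, 6, 7}
Tree: B1–B2, B2–B3, B2–B4, B2–B5
Each bag holds 3 vertices, so the decomposition has width 2, which upper-bounds the treewidth. Conversely, {1, 4, 7} is a clique of size 3, and the vertices of any clique must share a bag in every tree decomposition; so some bag has ≥ 3 vertices and tw(G) ≥ 2. The upper and lower bounds meet at 2, so that is the treewidth.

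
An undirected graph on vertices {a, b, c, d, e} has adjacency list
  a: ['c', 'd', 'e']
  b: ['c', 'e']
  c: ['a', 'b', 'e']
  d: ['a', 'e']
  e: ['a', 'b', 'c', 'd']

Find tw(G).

2

A width-2 tree decomposition is:
Bags: B1 = {a, d, e}  B2 = {a, c, e}  B3 = {b, c, e}
Tree: B1–B2, B2–B3
The largest bag has 3 vertices, giving width 2; this decomposition certifies tw(G) ≤ 2. On the other hand G contains the 3-clique {a, d, e}. A clique must lie in a single bag of any decomposition, so no decomposition can have width below 2. Therefore the treewidth is 2.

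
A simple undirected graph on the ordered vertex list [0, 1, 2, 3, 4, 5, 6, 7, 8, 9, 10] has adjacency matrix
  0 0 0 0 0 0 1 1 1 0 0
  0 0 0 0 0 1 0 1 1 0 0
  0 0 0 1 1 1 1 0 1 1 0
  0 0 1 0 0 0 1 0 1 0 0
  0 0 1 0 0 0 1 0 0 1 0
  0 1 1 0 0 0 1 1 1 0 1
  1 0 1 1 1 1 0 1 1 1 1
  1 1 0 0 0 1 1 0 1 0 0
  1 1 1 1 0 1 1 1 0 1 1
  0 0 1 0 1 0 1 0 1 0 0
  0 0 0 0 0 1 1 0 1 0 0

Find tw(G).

3

A width-3 tree decomposition is:
Bags: B1 = {2, 5, 6, 8}  B2 = {5, 6, 7, 8}  B3 = {1, 5, 7, 8}  B4 = {2, 6, 8, 9}  B5 = {2, 3, 6, 8}  B6 = {2, 4, 6, 9}  B7 = {0, 6, 7, 8}  B8 = {5, 6, 8, 10}
Tree: B1–B2, B2–B3, B1–B4, B4–B5, B4–B6, B2–B7, B1–B8
The largest bag has 4 vertices, giving width 3; this decomposition certifies tw(G) ≤ 3. Conversely, {1, 5, 7, 8} is a clique of size 4, and the vertices of any clique must share a bag in every tree decomposition; so some bag has ≥ 4 vertices and tw(G) ≥ 3. Therefore the treewidth is 3.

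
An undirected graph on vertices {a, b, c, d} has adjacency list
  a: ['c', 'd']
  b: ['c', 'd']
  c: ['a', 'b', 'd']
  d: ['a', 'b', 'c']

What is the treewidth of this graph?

2

A width-2 tree decomposition is:
Bags: B1 = {a, c, d}  B2 = {b, c, d}
Tree: B1–B2
The largest bag has 3 vertices, giving width 2; this decomposition certifies tw(G) ≤ 2. Conversely, {a, c, d} is a clique of size 3, and the vertices of any clique must share a bag in every tree decomposition; so some bag has ≥ 3 vertices and tw(G) ≥ 2. Therefore the treewidth is 2.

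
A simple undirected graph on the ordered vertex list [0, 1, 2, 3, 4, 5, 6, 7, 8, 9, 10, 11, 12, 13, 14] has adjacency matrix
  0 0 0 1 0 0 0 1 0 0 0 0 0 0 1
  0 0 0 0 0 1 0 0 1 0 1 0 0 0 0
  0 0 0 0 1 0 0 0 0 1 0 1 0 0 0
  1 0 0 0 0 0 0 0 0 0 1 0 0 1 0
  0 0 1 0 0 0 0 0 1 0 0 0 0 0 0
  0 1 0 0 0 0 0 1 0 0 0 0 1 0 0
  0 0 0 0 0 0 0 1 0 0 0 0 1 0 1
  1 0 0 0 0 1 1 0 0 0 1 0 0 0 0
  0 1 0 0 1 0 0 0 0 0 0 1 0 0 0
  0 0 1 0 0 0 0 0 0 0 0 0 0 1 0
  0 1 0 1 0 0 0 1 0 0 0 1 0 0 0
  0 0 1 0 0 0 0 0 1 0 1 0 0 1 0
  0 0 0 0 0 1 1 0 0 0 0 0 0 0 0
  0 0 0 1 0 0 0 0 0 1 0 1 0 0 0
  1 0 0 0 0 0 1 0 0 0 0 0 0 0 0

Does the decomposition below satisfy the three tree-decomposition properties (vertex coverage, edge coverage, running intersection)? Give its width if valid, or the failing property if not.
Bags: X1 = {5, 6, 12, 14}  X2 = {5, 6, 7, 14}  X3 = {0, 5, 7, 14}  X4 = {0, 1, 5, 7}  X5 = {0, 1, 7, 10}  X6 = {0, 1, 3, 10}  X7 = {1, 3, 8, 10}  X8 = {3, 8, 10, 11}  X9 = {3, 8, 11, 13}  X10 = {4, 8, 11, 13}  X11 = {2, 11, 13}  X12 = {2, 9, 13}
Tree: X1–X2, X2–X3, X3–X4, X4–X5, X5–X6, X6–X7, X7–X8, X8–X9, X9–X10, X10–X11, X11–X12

No — edge (4,2) lies in no bag.

A tree decomposition must satisfy three properties: every vertex lies in some bag; for every edge, both endpoints lie together in some bag; and for every vertex, the bags containing it form a connected subtree. Here edge (4,2) lies in no bag, so the decomposition is invalid.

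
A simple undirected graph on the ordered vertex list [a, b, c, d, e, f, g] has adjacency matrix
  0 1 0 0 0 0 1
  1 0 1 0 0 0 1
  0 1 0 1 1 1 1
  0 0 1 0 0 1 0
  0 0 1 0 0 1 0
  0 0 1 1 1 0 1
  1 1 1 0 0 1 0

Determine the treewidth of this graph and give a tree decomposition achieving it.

Each bag holds 3 vertices, so the decomposition has width 2, which upper-bounds the treewidth. On the other hand G contains the 3-clique {c, f, g}. A clique must lie in a single bag of any decomposition, so no decomposition can have width below 2. The upper and lower bounds meet at 2, so that is the treewidth.

Treewidth 2.
One optimal decomposition is:
Bags: B1 = {c, f, g}  B2 = {c, e, f}  B3 = {b, c, g}  B4 = {a, b, g}  B5 = {c, d, f}
Tree: B1–B2, B1–B3, B3–B4, B1–B5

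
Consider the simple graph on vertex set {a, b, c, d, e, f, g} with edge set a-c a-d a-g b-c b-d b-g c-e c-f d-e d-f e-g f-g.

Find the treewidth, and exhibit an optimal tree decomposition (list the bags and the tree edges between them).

Treewidth 3.
One such decomposition:
Bags: B1 = {c, d, e, g}  B2 = {a, c, d, g}  B3 = {b, c, d, g}  B4 = {c, d, f, g}
Tree: B1–B2, B2–B3, B3–B4

The largest bag has 4 vertices, giving width 3; this decomposition certifies tw(G) ≤ 3. For the lower bound: the 4 vertex sets {d,e}, {a,c}, {g}, {b} are disjoint, each induces a connected subgraph, and every pair is joined by at least one edge of G. Contracting each set to a single vertex therefore yields K_{4} as a minor, and since treewidth is minor-monotone, tw(G) ≥ tw(K_{4}) = 3. Therefore the treewidth is 3.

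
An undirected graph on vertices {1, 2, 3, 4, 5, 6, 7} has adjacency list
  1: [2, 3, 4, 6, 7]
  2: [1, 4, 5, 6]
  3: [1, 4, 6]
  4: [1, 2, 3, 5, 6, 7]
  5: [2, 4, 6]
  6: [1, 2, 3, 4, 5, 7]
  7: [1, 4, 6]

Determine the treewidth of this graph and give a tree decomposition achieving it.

Each bag holds 4 vertices, so the decomposition has width 3, which upper-bounds the treewidth. Conversely, {1, 2, 4, 6} is a clique of size 4, and the vertices of any clique must share a bag in every tree decomposition; so some bag has ≥ 4 vertices and tw(G) ≥ 3. The upper and lower bounds meet at 3, so that is the treewidth.

Treewidth 3.
One optimal decomposition is:
Bags: B1 = {1, 2, 4, 6}  B2 = {1, 4, 6, 7}  B3 = {1, 3, 4, 6}  B4 = {2, 4, 5, 6}
Tree: B1–B2, B2–B3, B1–B4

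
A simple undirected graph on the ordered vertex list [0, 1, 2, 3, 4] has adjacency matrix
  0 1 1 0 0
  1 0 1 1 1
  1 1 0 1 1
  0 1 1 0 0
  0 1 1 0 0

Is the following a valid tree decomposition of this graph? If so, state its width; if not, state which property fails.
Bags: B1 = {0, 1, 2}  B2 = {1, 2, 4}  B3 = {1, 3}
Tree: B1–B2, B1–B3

A tree decomposition must satisfy three properties: every vertex lies in some bag; for every edge, both endpoints lie together in some bag; and for every vertex, the bags containing it form a connected subtree. Here edge (2,3) lies in no bag, so the decomposition is invalid.

No — edge (2,3) lies in no bag.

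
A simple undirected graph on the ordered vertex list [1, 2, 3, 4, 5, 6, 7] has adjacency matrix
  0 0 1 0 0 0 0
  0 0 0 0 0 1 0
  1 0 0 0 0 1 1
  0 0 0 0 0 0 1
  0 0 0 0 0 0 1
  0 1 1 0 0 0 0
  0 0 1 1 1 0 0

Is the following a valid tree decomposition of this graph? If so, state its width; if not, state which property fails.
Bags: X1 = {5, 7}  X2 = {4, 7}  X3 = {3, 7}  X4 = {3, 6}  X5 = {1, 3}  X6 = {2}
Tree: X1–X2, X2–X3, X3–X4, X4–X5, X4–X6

No — edge (6,2) lies in no bag.

A tree decomposition must satisfy three properties: every vertex lies in some bag; for every edge, both endpoints lie together in some bag; and for every vertex, the bags containing it form a connected subtree. Here edge (6,2) lies in no bag, so the decomposition is invalid.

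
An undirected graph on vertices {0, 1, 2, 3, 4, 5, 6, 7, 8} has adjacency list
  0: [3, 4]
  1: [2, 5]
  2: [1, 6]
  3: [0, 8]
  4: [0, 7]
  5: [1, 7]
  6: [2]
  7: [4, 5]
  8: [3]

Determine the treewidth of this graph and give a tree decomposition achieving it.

Each bag holds 2 vertices, so the decomposition has width 1, which upper-bounds the treewidth. Any graph with an edge has treewidth ≥ 1, and G has the edge 8–3. Therefore the treewidth is 1.

Treewidth 1.
One such decomposition:
Bags: B1 = {3, 8}  B2 = {0, 3}  B3 = {0, 4}  B4 = {4, 7}  B5 = {5, 7}  B6 = {1, 5}  B7 = {1, 2}  B8 = {2, 6}
Tree: B1–B2, B2–B3, B3–B4, B4–B5, B5–B6, B6–B7, B7–B8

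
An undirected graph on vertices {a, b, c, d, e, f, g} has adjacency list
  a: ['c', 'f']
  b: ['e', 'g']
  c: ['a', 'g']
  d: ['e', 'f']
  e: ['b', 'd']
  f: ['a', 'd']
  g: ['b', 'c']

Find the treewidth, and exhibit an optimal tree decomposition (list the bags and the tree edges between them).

The largest bag has 3 vertices, giving width 2; this decomposition certifies tw(G) ≤ 2. Since d–f–a–c–g–b–e–d is a cycle in G, G is not acyclic. Forests are exactly the graphs of treewidth ≤ 1, so tw(G) ≥ 2. Combining the bounds, tw(G) = 2.

Treewidth 2.
One optimal decomposition is:
Bags: B1 = {a, d, f}  B2 = {a, c, d}  B3 = {c, d, g}  B4 = {b, d, g}  B5 = {b, d, e}
Tree: B1–B2, B2–B3, B3–B4, B4–B5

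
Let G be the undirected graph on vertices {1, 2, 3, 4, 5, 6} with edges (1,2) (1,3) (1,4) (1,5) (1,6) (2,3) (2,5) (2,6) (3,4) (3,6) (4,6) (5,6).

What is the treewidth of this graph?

A width-3 tree decomposition is:
Bags: B1 = {1, 2, 3, 6}  B2 = {1, 3, 4, 6}  B3 = {1, 2, 5, 6}
Tree: B1–B2, B1–B3
Every bag has size at most 4, so the width is 4 − 1 = 3 and tw(G) ≤ 3. On the other hand G contains the 4-clique {1, 2, 3, 6}. A clique must lie in a single bag of any decomposition, so no decomposition can have width below 3. Combining the bounds, tw(G) = 3.

3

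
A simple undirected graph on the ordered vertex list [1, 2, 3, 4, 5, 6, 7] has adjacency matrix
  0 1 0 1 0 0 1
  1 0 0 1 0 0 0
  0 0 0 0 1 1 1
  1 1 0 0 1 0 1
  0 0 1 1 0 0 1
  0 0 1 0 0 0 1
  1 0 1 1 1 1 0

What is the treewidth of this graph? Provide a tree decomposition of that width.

The largest bag has 3 vertices, giving width 2; this decomposition certifies tw(G) ≤ 2. On the other hand G contains the 3-clique {1, 2, 4}. A clique must lie in a single bag of any decomposition, so no decomposition can have width below 2. Combining the bounds, tw(G) = 2.

Treewidth 2.
One optimal decomposition is:
Bags: B1 = {1, 4, 7}  B2 = {1, 2, 4}  B3 = {4, 5, 7}  B4 = {3, 5, 7}  B5 = {3, 6, 7}
Tree: B1–B2, B1–B3, B3–B4, B4–B5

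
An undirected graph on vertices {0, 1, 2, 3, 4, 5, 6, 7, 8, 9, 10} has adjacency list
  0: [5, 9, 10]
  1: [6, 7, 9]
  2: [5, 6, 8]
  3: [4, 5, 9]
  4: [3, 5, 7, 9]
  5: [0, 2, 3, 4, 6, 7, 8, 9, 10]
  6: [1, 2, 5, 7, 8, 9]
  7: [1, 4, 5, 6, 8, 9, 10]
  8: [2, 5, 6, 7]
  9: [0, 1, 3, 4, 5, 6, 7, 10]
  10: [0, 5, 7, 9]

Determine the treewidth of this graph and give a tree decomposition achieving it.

The largest bag has 4 vertices, giving width 3; this decomposition certifies tw(G) ≤ 3. For the lower bound, the 4 vertices {1, 6, 7, 9} are pairwise adjacent, and any tree decomposition puts a clique entirely inside one bag — forcing width ≥ 3. Therefore the treewidth is 3.

Treewidth 3.
Bags: B1 = {5, 6, 7, 9}  B2 = {5, 7, 9, 10}  B3 = {1, 6, 7, 9}  B4 = {4, 5, 7, 9}  B5 = {3, 4, 5, 9}  B6 = {0, 5, 9, 10}  B7 = {5, 6, 7, 8}  B8 = {2, 5, 6, 8}
Tree: B1–B2, B1–B3, B2–B4, B4–B5, B2–B6, B1–B7, B7–B8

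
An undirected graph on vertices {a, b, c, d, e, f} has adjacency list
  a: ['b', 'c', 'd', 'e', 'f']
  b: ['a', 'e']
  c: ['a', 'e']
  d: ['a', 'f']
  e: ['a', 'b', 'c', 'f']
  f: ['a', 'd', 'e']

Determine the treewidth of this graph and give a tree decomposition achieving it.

Treewidth 2.
One optimal decomposition is:
Bags: B1 = {a, d, f}  B2 = {a, e, f}  B3 = {a, b, e}  B4 = {a, c, e}
Tree: B1–B2, B2–B3, B2–B4

Each bag holds 3 vertices, so the decomposition has width 2, which upper-bounds the treewidth. On the other hand G contains the 3-clique {a, d, f}. A clique must lie in a single bag of any decomposition, so no decomposition can have width below 2. The upper and lower bounds meet at 2, so that is the treewidth.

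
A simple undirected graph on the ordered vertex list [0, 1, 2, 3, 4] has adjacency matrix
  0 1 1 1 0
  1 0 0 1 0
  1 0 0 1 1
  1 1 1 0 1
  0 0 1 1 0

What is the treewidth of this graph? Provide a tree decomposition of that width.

Treewidth 2.
One such decomposition:
Bags: B1 = {0, 2, 3}  B2 = {2, 3, 4}  B3 = {0, 1, 3}
Tree: B1–B2, B1–B3

The largest bag has 3 vertices, giving width 2; this decomposition certifies tw(G) ≤ 2. On the other hand G contains the 3-clique {0, 1, 3}. A clique must lie in a single bag of any decomposition, so no decomposition can have width below 2. Hence tw(G) = 2 exactly.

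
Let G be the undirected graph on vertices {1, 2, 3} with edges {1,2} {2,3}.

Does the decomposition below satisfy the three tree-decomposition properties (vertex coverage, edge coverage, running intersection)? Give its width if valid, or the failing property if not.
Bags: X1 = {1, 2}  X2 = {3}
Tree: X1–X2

No — edge (2,3) lies in no bag.

A tree decomposition must satisfy three properties: every vertex lies in some bag; for every edge, both endpoints lie together in some bag; and for every vertex, the bags containing it form a connected subtree. Here edge (2,3) lies in no bag, so the decomposition is invalid.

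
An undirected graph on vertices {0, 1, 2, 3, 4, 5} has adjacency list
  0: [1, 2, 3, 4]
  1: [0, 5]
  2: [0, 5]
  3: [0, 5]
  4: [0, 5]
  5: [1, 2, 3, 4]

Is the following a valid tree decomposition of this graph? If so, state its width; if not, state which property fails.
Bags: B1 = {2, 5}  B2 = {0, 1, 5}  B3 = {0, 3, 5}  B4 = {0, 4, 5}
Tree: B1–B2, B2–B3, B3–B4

No — edge (0,2) lies in no bag.

A tree decomposition must satisfy three properties: every vertex lies in some bag; for every edge, both endpoints lie together in some bag; and for every vertex, the bags containing it form a connected subtree. Here edge (0,2) lies in no bag, so the decomposition is invalid.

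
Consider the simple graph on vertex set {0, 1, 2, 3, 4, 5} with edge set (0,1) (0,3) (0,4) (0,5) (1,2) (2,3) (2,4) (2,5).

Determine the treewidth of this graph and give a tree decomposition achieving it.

The largest bag has 3 vertices, giving width 2; this decomposition certifies tw(G) ≤ 2. Since 4–0–5–2–4 is a cycle in G, G is not acyclic. Forests are exactly the graphs of treewidth ≤ 1, so tw(G) ≥ 2. Therefore the treewidth is 2.

Treewidth 2.
Bags: B1 = {0, 2, 4}  B2 = {0, 2, 5}  B3 = {0, 1, 2}  B4 = {0, 2, 3}
Tree: B1–B2, B2–B3, B3–B4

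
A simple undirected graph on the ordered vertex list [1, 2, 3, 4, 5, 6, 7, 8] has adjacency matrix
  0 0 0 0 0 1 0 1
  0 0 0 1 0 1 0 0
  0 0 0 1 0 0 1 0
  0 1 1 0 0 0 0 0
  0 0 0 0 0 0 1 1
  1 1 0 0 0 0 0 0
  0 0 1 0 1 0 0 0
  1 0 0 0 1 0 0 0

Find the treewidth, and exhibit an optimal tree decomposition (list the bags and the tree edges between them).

Treewidth 2.
One optimal decomposition is:
Bags: B1 = {5, 7, 8}  B2 = {3, 7, 8}  B3 = {3, 4, 8}  B4 = {2, 4, 8}  B5 = {2, 6, 8}  B6 = {1, 6, 8}
Tree: B1–B2, B2–B3, B3–B4, B4–B5, B5–B6

The largest bag has 3 vertices, giving width 2; this decomposition certifies tw(G) ≤ 2. For the lower bound, G contains the cycle 8–5–7–3–4–2–6–1–8, so G is not a forest; only forests have treewidth ≤ 1, hence tw(G) ≥ 2. Hence tw(G) = 2 exactly.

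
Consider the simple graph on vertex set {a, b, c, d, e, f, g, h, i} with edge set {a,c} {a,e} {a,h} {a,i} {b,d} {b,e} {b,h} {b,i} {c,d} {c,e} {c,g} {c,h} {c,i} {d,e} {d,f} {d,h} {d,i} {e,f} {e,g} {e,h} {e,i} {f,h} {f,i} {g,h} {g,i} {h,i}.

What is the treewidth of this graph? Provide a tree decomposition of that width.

Treewidth 4.
One optimal decomposition is:
Bags: B1 = {a, c, e, h, i}  B2 = {c, d, e, h, i}  B3 = {b, d, e, h, i}  B4 = {d, e, f, h, i}  B5 = {c, e, g, h, i}
Tree: B1–B2, B2–B3, B3–B4, B2–B5

The largest bag has 5 vertices, giving width 4; this decomposition certifies tw(G) ≤ 4. Conversely, {c, d, e, h, i} is a clique of size 5, and the vertices of any clique must share a bag in every tree decomposition; so some bag has ≥ 5 vertices and tw(G) ≥ 4. Combining the bounds, tw(G) = 4.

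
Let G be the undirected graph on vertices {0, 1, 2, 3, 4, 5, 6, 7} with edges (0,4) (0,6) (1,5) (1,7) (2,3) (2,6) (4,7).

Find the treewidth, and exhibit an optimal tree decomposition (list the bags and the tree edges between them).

Treewidth 1.
One optimal decomposition is:
Bags: B1 = {2, 3}  B2 = {2, 6}  B3 = {0, 6}  B4 = {0, 4}  B5 = {4, 7}  B6 = {1, 7}  B7 = {1, 5}
Tree: B1–B2, B2–B3, B3–B4, B4–B5, B5–B6, B6–B7

The largest bag has 2 vertices, giving width 1; this decomposition certifies tw(G) ≤ 1. Since G has at least one edge (e.g. 3–2), it is not an edgeless graph, so tw(G) ≥ 1. Combining the bounds, tw(G) = 1.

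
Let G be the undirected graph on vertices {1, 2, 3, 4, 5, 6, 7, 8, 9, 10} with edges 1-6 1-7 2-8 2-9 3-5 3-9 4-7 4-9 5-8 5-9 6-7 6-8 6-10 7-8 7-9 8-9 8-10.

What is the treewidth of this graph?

2

A width-2 tree decomposition is:
Bags: B1 = {1, 6, 7}  B2 = {6, 7, 8}  B3 = {7, 8, 9}  B4 = {6, 8, 10}  B5 = {5, 8, 9}  B6 = {2, 8, 9}  B7 = {4, 7, 9}  B8 = {3, 5, 9}
Tree: B1–B2, B2–B3, B2–B4, B3–B5, B3–B6, B3–B7, B5–B8
The largest bag has 3 vertices, giving width 2; this decomposition certifies tw(G) ≤ 2. On the other hand G contains the 3-clique {2, 8, 9}. A clique must lie in a single bag of any decomposition, so no decomposition can have width below 2. Combining the bounds, tw(G) = 2.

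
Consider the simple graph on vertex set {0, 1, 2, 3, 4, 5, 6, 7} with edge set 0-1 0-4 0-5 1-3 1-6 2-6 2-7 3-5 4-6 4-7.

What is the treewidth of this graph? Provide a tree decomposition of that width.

Treewidth 2.
One optimal decomposition is:
Bags: B1 = {1, 3, 5}  B2 = {0, 1, 5}  B3 = {0, 1, 6}  B4 = {0, 4, 6}  B5 = {2, 4, 6}  B6 = {2, 4, 7}
Tree: B1–B2, B2–B3, B3–B4, B4–B5, B5–B6

Every bag has size at most 3, so the width is 3 − 1 = 2 and tw(G) ≤ 2. For the lower bound, G contains the cycle 3–5–0–1–3, so G is not a forest; only forests have treewidth ≤ 1, hence tw(G) ≥ 2. Combining the bounds, tw(G) = 2.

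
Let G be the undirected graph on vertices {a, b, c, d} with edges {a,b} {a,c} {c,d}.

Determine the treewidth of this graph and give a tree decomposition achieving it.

Treewidth 1.
One optimal decomposition is:
Bags: B1 = {a, b}  B2 = {a, c}  B3 = {c, d}
Tree: B1–B2, B2–B3

Every bag has size at most 2, so the width is 2 − 1 = 1 and tw(G) ≤ 1. Any graph with an edge has treewidth ≥ 1, and G has the edge b–a. Combining the bounds, tw(G) = 1.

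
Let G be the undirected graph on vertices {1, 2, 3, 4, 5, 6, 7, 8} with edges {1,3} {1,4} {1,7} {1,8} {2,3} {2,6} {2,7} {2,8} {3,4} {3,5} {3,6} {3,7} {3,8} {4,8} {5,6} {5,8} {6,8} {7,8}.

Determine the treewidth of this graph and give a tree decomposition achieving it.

Treewidth 3.
One optimal decomposition is:
Bags: B1 = {1, 3, 4, 8}  B2 = {1, 3, 7, 8}  B3 = {2, 3, 7, 8}  B4 = {2, 3, 6, 8}  B5 = {3, 5, 6, 8}
Tree: B1–B2, B2–B3, B3–B4, B4–B5

Every bag has size at most 4, so the width is 4 − 1 = 3 and tw(G) ≤ 3. For the lower bound, the 4 vertices {1, 3, 4, 8} are pairwise adjacent, and any tree decomposition puts a clique entirely inside one bag — forcing width ≥ 3. The upper and lower bounds meet at 3, so that is the treewidth.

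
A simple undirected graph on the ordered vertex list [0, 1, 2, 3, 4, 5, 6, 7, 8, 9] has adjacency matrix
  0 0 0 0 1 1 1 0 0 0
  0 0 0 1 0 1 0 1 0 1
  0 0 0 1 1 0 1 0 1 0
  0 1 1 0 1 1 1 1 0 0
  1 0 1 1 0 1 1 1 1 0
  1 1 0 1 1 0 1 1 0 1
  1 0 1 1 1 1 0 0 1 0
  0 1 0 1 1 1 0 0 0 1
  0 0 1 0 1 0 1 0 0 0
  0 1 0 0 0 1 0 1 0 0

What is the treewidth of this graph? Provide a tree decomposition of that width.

Each bag holds 4 vertices, so the decomposition has width 3, which upper-bounds the treewidth. For the lower bound, the 4 vertices {1, 5, 7, 9} are pairwise adjacent, and any tree decomposition puts a clique entirely inside one bag — forcing width ≥ 3. The upper and lower bounds meet at 3, so that is the treewidth.

Treewidth 3.
One optimal decomposition is:
Bags: B1 = {3, 4, 5, 7}  B2 = {3, 4, 5, 6}  B3 = {1, 3, 5, 7}  B4 = {2, 3, 4, 6}  B5 = {1, 5, 7, 9}  B6 = {2, 4, 6, 8}  B7 = {0, 4, 5, 6}
Tree: B1–B2, B1–B3, B2–B4, B3–B5, B4–B6, B2–B7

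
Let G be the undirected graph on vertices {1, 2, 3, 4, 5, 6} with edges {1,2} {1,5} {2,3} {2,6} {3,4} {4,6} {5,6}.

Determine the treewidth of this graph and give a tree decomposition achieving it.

Each bag holds 3 vertices, so the decomposition has width 2, which upper-bounds the treewidth. Since 1–5–6–2–1 is a cycle in G, G is not acyclic. Forests are exactly the graphs of treewidth ≤ 1, so tw(G) ≥ 2. The upper and lower bounds meet at 2, so that is the treewidth.

Treewidth 2.
Bags: B1 = {1, 2, 5}  B2 = {2, 5, 6}  B3 = {2, 3, 6}  B4 = {3, 4, 6}
Tree: B1–B2, B2–B3, B3–B4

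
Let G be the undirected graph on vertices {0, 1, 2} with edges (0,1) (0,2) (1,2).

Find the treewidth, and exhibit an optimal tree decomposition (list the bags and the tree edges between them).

With just one bag of size 3, the width is 3 − 1 = 2, so tw(G) ≤ 2. On the other hand G contains the 3-clique {0, 1, 2}. A clique must lie in a single bag of any decomposition, so no decomposition can have width below 2. Hence tw(G) = 2 exactly.

Treewidth 2.
One such decomposition:
Bags: B1 = {0, 1, 2}
Tree: (single bag)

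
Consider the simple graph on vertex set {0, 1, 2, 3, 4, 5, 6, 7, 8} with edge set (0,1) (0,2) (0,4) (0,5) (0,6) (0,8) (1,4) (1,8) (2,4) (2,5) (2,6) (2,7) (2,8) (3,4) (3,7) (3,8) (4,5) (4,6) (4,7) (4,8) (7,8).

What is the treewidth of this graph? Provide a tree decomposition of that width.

Treewidth 3.
Bags: B1 = {0, 1, 4, 8}  B2 = {0, 2, 4, 8}  B3 = {2, 4, 7, 8}  B4 = {0, 2, 4, 5}  B5 = {0, 2, 4, 6}  B6 = {3, 4, 7, 8}
Tree: B1–B2, B2–B3, B2–B4, B2–B5, B3–B6

The largest bag has 4 vertices, giving width 3; this decomposition certifies tw(G) ≤ 3. For the lower bound, the 4 vertices {0, 1, 4, 8} are pairwise adjacent, and any tree decomposition puts a clique entirely inside one bag — forcing width ≥ 3. Combining the bounds, tw(G) = 3.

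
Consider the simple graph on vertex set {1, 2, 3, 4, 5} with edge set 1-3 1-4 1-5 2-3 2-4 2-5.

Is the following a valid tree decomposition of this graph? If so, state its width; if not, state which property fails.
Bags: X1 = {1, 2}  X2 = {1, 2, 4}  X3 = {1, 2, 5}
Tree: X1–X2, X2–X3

A tree decomposition must satisfy three properties: every vertex lies in some bag; for every edge, both endpoints lie together in some bag; and for every vertex, the bags containing it form a connected subtree. Here vertex 3 appears in no bag, so the decomposition is invalid.

No — vertex 3 appears in no bag.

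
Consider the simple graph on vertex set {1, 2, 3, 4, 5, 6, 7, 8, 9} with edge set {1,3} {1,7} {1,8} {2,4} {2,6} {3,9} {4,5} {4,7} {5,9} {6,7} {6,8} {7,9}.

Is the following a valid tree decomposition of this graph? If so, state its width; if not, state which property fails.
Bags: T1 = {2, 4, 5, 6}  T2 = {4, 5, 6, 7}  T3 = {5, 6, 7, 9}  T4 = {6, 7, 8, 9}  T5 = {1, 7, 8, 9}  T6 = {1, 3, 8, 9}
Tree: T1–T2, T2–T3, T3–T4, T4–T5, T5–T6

Vertex coverage: the bags together contain {1, 2, 3, 4, 5, 6, 7, 8, 9}, the full vertex set. Edge coverage: each edge of G has both endpoints in at least one bag. Running intersection: for every vertex, the bags containing it form a connected subtree. All three properties hold, so this is a valid tree decomposition of width max|bag| − 1 = 3, and hence tw(G) ≤ 3.

Yes; width 3.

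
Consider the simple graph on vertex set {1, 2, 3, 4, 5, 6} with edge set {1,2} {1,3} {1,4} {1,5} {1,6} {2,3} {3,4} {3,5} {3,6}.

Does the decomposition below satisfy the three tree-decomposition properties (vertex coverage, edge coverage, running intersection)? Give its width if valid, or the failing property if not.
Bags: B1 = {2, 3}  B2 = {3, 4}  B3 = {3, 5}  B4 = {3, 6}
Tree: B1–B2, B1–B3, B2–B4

A tree decomposition must satisfy three properties: every vertex lies in some bag; for every edge, both endpoints lie together in some bag; and for every vertex, the bags containing it form a connected subtree. Here vertex 1 appears in no bag, so the decomposition is invalid.

No — vertex 1 appears in no bag.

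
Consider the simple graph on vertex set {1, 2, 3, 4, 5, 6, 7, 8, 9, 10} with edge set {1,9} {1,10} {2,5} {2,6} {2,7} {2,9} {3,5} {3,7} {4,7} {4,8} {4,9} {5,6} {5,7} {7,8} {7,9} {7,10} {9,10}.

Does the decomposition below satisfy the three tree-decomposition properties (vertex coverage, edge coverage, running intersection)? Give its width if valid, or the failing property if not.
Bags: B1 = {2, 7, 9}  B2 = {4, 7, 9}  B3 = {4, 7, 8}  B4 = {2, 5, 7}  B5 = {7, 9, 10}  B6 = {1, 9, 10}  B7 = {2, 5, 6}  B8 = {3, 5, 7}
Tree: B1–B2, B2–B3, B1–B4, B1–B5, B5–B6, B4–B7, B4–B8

Every vertex of G appears in some bag (union = {1, 2, 3, 4, 5, 6, 7, 8, 9, 10}); every edge is covered by a bag; and for each vertex v the set of bags containing v is connected in the bag tree. The decomposition is therefore valid. The largest bag has 3 vertices, so the width is 2.

Yes; width 2.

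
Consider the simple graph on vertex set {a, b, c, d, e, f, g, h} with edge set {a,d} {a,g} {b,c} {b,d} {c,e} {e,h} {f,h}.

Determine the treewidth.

1

A width-1 tree decomposition is:
Bags: B1 = {a, g}  B2 = {a, d}  B3 = {b, d}  B4 = {b, c}  B5 = {c, e}  B6 = {e, h}  B7 = {f, h}
Tree: B1–B2, B2–B3, B3–B4, B4–B5, B5–B6, B6–B7
Every bag has size at most 2, so the width is 2 − 1 = 1 and tw(G) ≤ 1. Any graph with an edge has treewidth ≥ 1, and G has the edge g–a. Therefore the treewidth is 1.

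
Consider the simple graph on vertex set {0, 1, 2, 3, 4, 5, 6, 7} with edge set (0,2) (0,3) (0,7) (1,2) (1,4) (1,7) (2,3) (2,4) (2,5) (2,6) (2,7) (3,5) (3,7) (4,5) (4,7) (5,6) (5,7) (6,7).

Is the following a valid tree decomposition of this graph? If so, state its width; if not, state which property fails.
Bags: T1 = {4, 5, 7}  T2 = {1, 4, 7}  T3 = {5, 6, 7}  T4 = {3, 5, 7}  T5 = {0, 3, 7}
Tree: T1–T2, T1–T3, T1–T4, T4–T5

A tree decomposition must satisfy three properties: every vertex lies in some bag; for every edge, both endpoints lie together in some bag; and for every vertex, the bags containing it form a connected subtree. Here vertex 2 appears in no bag, so the decomposition is invalid.

No — vertex 2 appears in no bag.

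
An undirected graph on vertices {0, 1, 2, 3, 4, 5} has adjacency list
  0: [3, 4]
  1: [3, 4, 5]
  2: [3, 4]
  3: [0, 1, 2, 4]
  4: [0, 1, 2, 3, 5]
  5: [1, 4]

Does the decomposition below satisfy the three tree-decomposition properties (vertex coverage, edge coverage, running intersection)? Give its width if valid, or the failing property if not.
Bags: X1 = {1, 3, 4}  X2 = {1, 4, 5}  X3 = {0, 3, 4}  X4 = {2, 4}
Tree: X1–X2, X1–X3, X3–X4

No — edge (3,2) lies in no bag.

A tree decomposition must satisfy three properties: every vertex lies in some bag; for every edge, both endpoints lie together in some bag; and for every vertex, the bags containing it form a connected subtree. Here edge (3,2) lies in no bag, so the decomposition is invalid.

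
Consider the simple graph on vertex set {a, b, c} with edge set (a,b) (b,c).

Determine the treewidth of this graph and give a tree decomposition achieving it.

Treewidth 1.
Bags: B1 = {a, b}  B2 = {b, c}
Tree: B1–B2

Each bag holds 2 vertices, so the decomposition has width 1, which upper-bounds the treewidth. Since G has at least one edge (e.g. b–a), it is not an edgeless graph, so tw(G) ≥ 1. Hence tw(G) = 1 exactly.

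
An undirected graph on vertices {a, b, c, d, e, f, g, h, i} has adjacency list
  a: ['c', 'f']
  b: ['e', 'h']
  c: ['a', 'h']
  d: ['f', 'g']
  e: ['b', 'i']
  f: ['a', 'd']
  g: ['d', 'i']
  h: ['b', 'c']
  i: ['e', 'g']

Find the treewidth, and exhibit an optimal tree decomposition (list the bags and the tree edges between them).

Treewidth 2.
Bags: B1 = {b, c, h}  B2 = {b, c, e}  B3 = {c, e, i}  B4 = {c, g, i}  B5 = {c, d, g}  B6 = {c, d, f}  B7 = {a, c, f}
Tree: B1–B2, B2–B3, B3–B4, B4–B5, B5–B6, B6–B7

The largest bag has 3 vertices, giving width 2; this decomposition certifies tw(G) ≤ 2. Since c–h–b–e–i–g–d–f–a–c is a cycle in G, G is not acyclic. Forests are exactly the graphs of treewidth ≤ 1, so tw(G) ≥ 2. Therefore the treewidth is 2.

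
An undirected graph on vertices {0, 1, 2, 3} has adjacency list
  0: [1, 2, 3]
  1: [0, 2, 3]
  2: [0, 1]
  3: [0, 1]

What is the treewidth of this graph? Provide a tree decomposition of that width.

Treewidth 2.
Bags: B1 = {0, 1, 3}  B2 = {0, 1, 2}
Tree: B1–B2

Every bag has size at most 3, so the width is 3 − 1 = 2 and tw(G) ≤ 2. For the lower bound, the 3 vertices {0, 1, 2} are pairwise adjacent, and any tree decomposition puts a clique entirely inside one bag — forcing width ≥ 2. Combining the bounds, tw(G) = 2.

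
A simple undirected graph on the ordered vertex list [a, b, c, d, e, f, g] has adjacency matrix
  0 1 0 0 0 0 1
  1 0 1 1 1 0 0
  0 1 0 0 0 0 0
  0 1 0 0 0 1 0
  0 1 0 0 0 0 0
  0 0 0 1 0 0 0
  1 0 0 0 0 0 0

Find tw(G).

A width-1 tree decomposition is:
Bags: B1 = {b, d}  B2 = {b, e}  B3 = {a, b}  B4 = {a, g}  B5 = {b, c}  B6 = {d, f}
Tree: B1–B2, B1–B3, B3–B4, B1–B5, B1–B6
Each bag holds 2 vertices, so the decomposition has width 1, which upper-bounds the treewidth. G has an edge, so its treewidth is at least 1. Therefore the treewidth is 1.

1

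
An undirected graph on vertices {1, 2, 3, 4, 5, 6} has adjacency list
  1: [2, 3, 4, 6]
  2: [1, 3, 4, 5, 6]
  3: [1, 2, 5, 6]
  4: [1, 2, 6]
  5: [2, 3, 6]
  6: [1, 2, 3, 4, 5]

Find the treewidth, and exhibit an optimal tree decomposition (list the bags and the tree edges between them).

Every bag has size at most 4, so the width is 4 − 1 = 3 and tw(G) ≤ 3. For the lower bound, the 4 vertices {1, 2, 3, 6} are pairwise adjacent, and any tree decomposition puts a clique entirely inside one bag — forcing width ≥ 3. The upper and lower bounds meet at 3, so that is the treewidth.

Treewidth 3.
One such decomposition:
Bags: B1 = {2, 3, 5, 6}  B2 = {1, 2, 3, 6}  B3 = {1, 2, 4, 6}
Tree: B1–B2, B2–B3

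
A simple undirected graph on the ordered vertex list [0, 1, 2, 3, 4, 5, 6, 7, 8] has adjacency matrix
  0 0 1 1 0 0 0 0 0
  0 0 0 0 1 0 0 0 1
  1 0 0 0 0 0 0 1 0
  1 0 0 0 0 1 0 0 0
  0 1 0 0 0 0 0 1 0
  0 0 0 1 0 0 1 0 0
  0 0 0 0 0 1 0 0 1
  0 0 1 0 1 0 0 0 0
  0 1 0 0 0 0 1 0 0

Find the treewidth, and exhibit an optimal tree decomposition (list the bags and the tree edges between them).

The largest bag has 3 vertices, giving width 2; this decomposition certifies tw(G) ≤ 2. For the lower bound, G contains the cycle 6–8–1–4–7–2–0–3–5–6, so G is not a forest; only forests have treewidth ≤ 1, hence tw(G) ≥ 2. The upper and lower bounds meet at 2, so that is the treewidth.

Treewidth 2.
One optimal decomposition is:
Bags: B1 = {1, 6, 8}  B2 = {1, 4, 6}  B3 = {4, 6, 7}  B4 = {2, 6, 7}  B5 = {0, 2, 6}  B6 = {0, 3, 6}  B7 = {3, 5, 6}
Tree: B1–B2, B2–B3, B3–B4, B4–B5, B5–B6, B6–B7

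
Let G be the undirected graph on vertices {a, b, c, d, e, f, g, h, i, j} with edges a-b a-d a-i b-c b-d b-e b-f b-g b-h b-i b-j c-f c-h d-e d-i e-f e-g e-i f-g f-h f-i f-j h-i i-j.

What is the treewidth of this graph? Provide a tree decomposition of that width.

Treewidth 3.
Bags: B1 = {b, f, i, j}  B2 = {b, e, f, i}  B3 = {b, f, h, i}  B4 = {b, c, f, h}  B5 = {b, e, f, g}  B6 = {b, d, e, i}  B7 = {a, b, d, i}
Tree: B1–B2, B1–B3, B3–B4, B2–B5, B2–B6, B6–B7

Every bag has size at most 4, so the width is 4 − 1 = 3 and tw(G) ≤ 3. Conversely, {b, d, e, i} is a clique of size 4, and the vertices of any clique must share a bag in every tree decomposition; so some bag has ≥ 4 vertices and tw(G) ≥ 3. Hence tw(G) = 3 exactly.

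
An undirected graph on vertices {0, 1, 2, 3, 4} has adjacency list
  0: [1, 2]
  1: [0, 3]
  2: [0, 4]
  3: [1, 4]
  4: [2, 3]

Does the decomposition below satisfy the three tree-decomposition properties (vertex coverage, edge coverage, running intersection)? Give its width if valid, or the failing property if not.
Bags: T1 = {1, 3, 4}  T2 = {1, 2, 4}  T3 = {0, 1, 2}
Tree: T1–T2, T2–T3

Every vertex of G appears in some bag (union = {0, 1, 2, 3, 4}); every edge is covered by a bag; and for each vertex v the set of bags containing v is connected in the bag tree. The decomposition is therefore valid. The largest bag has 3 vertices, so the width is 2.

Yes; width 2.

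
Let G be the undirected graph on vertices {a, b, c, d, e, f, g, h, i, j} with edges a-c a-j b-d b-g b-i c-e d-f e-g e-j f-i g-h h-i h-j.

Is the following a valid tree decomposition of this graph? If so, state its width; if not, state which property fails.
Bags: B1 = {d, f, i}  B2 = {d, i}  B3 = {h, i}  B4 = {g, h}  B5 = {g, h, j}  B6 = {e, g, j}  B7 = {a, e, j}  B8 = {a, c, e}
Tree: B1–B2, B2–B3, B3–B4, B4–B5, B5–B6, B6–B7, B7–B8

A tree decomposition must satisfy three properties: every vertex lies in some bag; for every edge, both endpoints lie together in some bag; and for every vertex, the bags containing it form a connected subtree. Here vertex b appears in no bag, so the decomposition is invalid.

No — vertex b appears in no bag.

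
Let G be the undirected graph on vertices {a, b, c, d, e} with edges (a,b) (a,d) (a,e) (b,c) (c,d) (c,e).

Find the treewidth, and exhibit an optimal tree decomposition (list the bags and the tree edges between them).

Treewidth 2.
One optimal decomposition is:
Bags: B1 = {a, c, d}  B2 = {a, c, e}  B3 = {a, b, c}
Tree: B1–B2, B2–B3

The largest bag has 3 vertices, giving width 2; this decomposition certifies tw(G) ≤ 2. Since d–a–e–c–d is a cycle in G, G is not acyclic. Forests are exactly the graphs of treewidth ≤ 1, so tw(G) ≥ 2. Hence tw(G) = 2 exactly.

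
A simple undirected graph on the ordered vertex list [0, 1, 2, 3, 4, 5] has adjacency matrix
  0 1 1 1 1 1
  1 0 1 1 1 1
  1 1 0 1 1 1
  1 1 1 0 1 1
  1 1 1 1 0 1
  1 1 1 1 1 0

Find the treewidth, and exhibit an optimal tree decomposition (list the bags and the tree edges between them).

With just one bag of size 6, the width is 6 − 1 = 5, so tw(G) ≤ 5. Conversely, {0, 1, 2, 3, 4, 5} is a clique of size 6, and the vertices of any clique must share a bag in every tree decomposition; so some bag has ≥ 6 vertices and tw(G) ≥ 5. The upper and lower bounds meet at 5, so that is the treewidth.

Treewidth 5.
One optimal decomposition is:
Bags: B1 = {0, 1, 2, 3, 4, 5}
Tree: (single bag)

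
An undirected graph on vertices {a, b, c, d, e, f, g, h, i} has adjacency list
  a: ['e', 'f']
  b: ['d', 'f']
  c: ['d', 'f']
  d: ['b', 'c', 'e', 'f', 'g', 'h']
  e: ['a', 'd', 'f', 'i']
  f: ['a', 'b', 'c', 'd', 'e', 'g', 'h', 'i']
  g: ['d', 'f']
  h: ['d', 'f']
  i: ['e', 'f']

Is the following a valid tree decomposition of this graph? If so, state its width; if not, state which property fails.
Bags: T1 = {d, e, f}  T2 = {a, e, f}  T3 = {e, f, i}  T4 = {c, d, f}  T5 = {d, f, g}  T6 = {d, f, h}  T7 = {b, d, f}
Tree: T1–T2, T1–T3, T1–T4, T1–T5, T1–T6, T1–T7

Every vertex of G appears in some bag (union = {a, b, c, d, e, f, g, h, i}); every edge is covered by a bag; and for each vertex v the set of bags containing v is connected in the bag tree. The decomposition is therefore valid. The largest bag has 3 vertices, so the width is 2.

Yes; width 2.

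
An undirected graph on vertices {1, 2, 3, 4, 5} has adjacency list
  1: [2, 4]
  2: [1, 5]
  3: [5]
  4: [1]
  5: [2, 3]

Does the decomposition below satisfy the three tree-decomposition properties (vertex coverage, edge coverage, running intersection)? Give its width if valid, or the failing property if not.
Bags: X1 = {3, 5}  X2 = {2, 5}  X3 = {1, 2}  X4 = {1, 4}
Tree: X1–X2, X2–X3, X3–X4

Yes; width 1.

Vertex coverage: the bags together contain {1, 2, 3, 4, 5}, the full vertex set. Edge coverage: each edge of G has both endpoints in at least one bag. Running intersection: for every vertex, the bags containing it form a connected subtree. All three properties hold, so this is a valid tree decomposition of width max|bag| − 1 = 1, and hence tw(G) ≤ 1.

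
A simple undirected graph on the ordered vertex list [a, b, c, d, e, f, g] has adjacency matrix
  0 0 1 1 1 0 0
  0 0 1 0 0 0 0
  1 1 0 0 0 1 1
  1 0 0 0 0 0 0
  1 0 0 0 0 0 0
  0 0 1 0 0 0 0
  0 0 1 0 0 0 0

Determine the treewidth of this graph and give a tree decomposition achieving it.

Treewidth 1.
Bags: B1 = {a, d}  B2 = {a, c}  B3 = {b, c}  B4 = {c, g}  B5 = {c, f}  B6 = {a, e}
Tree: B1–B2, B2–B3, B2–B4, B3–B5, B2–B6

Each bag holds 2 vertices, so the decomposition has width 1, which upper-bounds the treewidth. G has an edge, so its treewidth is at least 1. The upper and lower bounds meet at 1, so that is the treewidth.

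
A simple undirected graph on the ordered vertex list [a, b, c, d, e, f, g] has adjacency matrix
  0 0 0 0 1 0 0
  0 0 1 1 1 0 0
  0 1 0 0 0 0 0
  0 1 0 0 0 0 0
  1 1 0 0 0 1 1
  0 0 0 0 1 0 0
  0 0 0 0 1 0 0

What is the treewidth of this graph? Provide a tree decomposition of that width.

The largest bag has 2 vertices, giving width 1; this decomposition certifies tw(G) ≤ 1. Since G has at least one edge (e.g. e–g), it is not an edgeless graph, so tw(G) ≥ 1. Therefore the treewidth is 1.

Treewidth 1.
One optimal decomposition is:
Bags: B1 = {e, g}  B2 = {a, e}  B3 = {e, f}  B4 = {b, e}  B5 = {b, d}  B6 = {b, c}
Tree: B1–B2, B2–B3, B2–B4, B4–B5, B4–B6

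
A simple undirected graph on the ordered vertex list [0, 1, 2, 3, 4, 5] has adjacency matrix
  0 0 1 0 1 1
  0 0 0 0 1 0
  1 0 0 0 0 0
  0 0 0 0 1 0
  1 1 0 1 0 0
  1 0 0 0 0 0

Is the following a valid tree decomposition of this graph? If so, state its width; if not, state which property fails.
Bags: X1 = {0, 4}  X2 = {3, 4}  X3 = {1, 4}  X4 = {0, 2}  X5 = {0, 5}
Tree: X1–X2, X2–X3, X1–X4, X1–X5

Checking the three conditions: (i) the bags cover all of {0, 1, 2, 3, 4, 5}; (ii) for each edge, some bag contains both endpoints; (iii) the bags containing any fixed vertex form a subtree. All hold, so the decomposition is valid with width 2 − 1 = 1.

Yes; width 1.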